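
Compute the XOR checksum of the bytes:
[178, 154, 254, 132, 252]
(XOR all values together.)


XOR chain: 178 ^ 154 ^ 254 ^ 132 ^ 252 = 174

174


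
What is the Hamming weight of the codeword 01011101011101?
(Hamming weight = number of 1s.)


Counting 1s in 01011101011101

9


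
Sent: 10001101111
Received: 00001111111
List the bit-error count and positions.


XOR: 10000010000

2 error(s) at position(s): 0, 6


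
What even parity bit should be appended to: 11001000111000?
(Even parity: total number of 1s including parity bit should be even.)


Number of 1s in data: 6
Parity bit: 0

0


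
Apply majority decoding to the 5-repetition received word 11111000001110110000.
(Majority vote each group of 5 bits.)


Groups: 11111, 00000, 11101, 10000
Majority votes: 1010

1010


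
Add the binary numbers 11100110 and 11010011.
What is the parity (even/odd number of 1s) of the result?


11100110 = 230
11010011 = 211
Sum = 441 = 110111001
1s count = 6

even parity (6 ones in 110111001)


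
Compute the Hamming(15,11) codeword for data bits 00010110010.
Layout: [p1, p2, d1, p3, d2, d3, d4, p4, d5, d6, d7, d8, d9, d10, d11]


Parity bits: p1=0, p2=0, p3=0, p4=1

000000110110010


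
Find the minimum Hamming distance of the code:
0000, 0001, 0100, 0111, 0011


Comparing all pairs, minimum distance: 1
Can detect 0 errors, correct 0 errors

1


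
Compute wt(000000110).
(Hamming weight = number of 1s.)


Counting 1s in 000000110

2


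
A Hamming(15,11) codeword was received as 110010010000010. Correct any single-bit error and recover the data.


Syndrome = 0: no error detected

Data: 01000000010 (no errors)


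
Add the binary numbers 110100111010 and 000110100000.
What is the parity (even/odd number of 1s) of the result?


110100111010 = 3386
000110100000 = 416
Sum = 3802 = 111011011010
1s count = 8

even parity (8 ones in 111011011010)


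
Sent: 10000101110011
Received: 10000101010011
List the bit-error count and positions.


XOR: 00000000100000

1 error(s) at position(s): 8


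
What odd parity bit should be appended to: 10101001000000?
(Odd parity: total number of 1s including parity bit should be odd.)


Number of 1s in data: 4
Parity bit: 1

1


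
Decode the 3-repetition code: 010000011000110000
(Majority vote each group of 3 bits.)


Groups: 010, 000, 011, 000, 110, 000
Majority votes: 001010

001010


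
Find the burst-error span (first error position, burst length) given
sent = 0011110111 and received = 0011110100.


XOR: 0000000011

Burst at position 8, length 2


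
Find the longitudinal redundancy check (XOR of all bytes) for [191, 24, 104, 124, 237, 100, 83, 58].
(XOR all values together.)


XOR chain: 191 ^ 24 ^ 104 ^ 124 ^ 237 ^ 100 ^ 83 ^ 58 = 83

83


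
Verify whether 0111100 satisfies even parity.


Number of 1s: 4

Yes, parity is correct (4 ones)


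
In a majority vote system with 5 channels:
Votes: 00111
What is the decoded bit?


Ones: 3 out of 5
Threshold: 3

1 (3/5 voted 1)


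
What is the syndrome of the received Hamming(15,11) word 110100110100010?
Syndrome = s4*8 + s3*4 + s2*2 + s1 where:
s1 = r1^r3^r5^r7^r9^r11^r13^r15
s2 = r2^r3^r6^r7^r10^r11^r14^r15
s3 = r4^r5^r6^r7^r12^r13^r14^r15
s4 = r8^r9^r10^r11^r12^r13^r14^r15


s1=0, s2=0, s3=1, s4=1

Syndrome = 12 (error at position 12)


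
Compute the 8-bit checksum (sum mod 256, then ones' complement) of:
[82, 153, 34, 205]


Sum = 474 mod 256 = 218
Complement = 37

37


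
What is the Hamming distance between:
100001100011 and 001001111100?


XOR: 101000011111
Count of 1s: 7

7


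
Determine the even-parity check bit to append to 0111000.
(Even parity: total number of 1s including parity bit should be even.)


Number of 1s in data: 3
Parity bit: 1

1


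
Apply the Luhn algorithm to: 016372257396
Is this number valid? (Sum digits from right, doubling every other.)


Luhn sum = 46
46 mod 10 = 6

Invalid (Luhn sum mod 10 = 6)


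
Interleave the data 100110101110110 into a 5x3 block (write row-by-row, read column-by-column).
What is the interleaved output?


Matrix:
  100
  110
  101
  110
  110
Read columns: 111110101100100

111110101100100


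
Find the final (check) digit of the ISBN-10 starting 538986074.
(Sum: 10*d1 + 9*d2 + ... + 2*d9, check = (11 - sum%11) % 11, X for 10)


Weighted sum: 311
311 mod 11 = 3

Check digit: 8


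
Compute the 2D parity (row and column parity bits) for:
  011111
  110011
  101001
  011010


Row parities: 1011
Column parities: 011111

Row P: 1011, Col P: 011111, Corner: 1


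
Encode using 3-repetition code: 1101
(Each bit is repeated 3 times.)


Each bit -> 3 copies

111111000111


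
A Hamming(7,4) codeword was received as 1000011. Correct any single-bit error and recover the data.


Syndrome = 0: no error detected

Data: 0011 (no errors)


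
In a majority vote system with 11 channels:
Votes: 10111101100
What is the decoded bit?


Ones: 7 out of 11
Threshold: 6

1 (7/11 voted 1)


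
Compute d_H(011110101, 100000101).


XOR: 111110000
Count of 1s: 5

5


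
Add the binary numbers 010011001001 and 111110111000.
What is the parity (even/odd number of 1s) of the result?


010011001001 = 1225
111110111000 = 4024
Sum = 5249 = 1010010000001
1s count = 4

even parity (4 ones in 1010010000001)


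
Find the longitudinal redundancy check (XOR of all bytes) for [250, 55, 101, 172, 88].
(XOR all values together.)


XOR chain: 250 ^ 55 ^ 101 ^ 172 ^ 88 = 92

92


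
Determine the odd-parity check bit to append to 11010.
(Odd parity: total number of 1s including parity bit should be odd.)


Number of 1s in data: 3
Parity bit: 0

0


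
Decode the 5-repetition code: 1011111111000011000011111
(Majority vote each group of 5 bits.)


Groups: 10111, 11111, 00001, 10000, 11111
Majority votes: 11001

11001


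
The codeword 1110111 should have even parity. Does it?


Number of 1s: 6

Yes, parity is correct (6 ones)


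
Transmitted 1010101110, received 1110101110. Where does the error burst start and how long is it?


XOR: 0100000000

Burst at position 1, length 1


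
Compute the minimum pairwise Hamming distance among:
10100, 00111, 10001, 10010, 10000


Comparing all pairs, minimum distance: 1
Can detect 0 errors, correct 0 errors

1


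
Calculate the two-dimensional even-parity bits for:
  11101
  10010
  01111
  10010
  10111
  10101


Row parities: 000001
Column parities: 10000

Row P: 000001, Col P: 10000, Corner: 1


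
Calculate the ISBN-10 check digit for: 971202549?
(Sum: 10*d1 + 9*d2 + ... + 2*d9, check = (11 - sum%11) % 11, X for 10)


Weighted sum: 235
235 mod 11 = 4

Check digit: 7


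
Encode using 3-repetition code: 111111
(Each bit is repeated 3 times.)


Each bit -> 3 copies

111111111111111111


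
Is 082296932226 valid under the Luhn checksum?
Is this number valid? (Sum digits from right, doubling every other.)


Luhn sum = 57
57 mod 10 = 7

Invalid (Luhn sum mod 10 = 7)


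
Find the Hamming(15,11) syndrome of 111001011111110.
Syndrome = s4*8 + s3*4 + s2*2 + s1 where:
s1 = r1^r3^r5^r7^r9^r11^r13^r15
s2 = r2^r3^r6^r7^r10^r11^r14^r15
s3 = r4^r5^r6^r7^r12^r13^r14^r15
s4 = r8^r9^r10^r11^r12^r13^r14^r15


s1=1, s2=0, s3=0, s4=1

Syndrome = 9 (error at position 9)


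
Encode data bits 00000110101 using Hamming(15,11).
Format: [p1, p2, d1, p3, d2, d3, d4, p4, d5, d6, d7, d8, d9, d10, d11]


Parity bits: p1=1, p2=1, p3=0, p4=0

110000000110101


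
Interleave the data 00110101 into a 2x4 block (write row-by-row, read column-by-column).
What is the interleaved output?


Matrix:
  0011
  0101
Read columns: 00011011

00011011


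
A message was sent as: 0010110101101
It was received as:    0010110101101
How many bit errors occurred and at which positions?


XOR: 0000000000000

0 errors (received matches sent)


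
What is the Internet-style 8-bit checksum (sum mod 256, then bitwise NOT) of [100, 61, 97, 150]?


Sum = 408 mod 256 = 152
Complement = 103

103


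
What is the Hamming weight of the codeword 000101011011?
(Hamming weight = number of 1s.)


Counting 1s in 000101011011

6


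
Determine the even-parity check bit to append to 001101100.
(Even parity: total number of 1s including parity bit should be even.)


Number of 1s in data: 4
Parity bit: 0

0


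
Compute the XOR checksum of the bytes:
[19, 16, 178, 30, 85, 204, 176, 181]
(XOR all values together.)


XOR chain: 19 ^ 16 ^ 178 ^ 30 ^ 85 ^ 204 ^ 176 ^ 181 = 51

51


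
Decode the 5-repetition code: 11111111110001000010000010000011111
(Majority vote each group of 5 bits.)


Groups: 11111, 11111, 00010, 00010, 00001, 00000, 11111
Majority votes: 1100001

1100001


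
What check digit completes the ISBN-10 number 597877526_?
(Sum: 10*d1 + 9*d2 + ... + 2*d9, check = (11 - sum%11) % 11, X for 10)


Weighted sum: 358
358 mod 11 = 6

Check digit: 5


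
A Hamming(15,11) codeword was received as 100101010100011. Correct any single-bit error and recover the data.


Syndrome = 0: no error detected

Data: 00100100011 (no errors)


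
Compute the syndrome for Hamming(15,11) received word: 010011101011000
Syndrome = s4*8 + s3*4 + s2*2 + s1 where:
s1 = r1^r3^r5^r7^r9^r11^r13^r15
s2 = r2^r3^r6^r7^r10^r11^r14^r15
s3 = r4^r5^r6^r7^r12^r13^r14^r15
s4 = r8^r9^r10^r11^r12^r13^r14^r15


s1=0, s2=0, s3=0, s4=1

Syndrome = 8 (error at position 8)


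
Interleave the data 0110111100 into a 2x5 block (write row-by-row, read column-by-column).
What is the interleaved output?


Matrix:
  01101
  11100
Read columns: 0111110010

0111110010


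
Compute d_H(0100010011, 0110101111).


XOR: 0010111100
Count of 1s: 5

5


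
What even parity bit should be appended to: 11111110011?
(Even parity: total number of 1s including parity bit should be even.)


Number of 1s in data: 9
Parity bit: 1

1


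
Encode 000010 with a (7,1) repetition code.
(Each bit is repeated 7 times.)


Each bit -> 7 copies

000000000000000000000000000011111110000000


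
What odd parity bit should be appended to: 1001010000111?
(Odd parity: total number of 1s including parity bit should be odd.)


Number of 1s in data: 6
Parity bit: 1

1


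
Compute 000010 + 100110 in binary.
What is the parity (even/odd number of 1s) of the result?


000010 = 2
100110 = 38
Sum = 40 = 101000
1s count = 2

even parity (2 ones in 101000)


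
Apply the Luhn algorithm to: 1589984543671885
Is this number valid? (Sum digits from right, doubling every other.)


Luhn sum = 96
96 mod 10 = 6

Invalid (Luhn sum mod 10 = 6)


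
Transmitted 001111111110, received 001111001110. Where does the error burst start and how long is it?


XOR: 000000110000

Burst at position 6, length 2


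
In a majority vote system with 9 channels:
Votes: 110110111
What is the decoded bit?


Ones: 7 out of 9
Threshold: 5

1 (7/9 voted 1)


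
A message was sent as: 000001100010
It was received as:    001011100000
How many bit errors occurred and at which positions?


XOR: 001010000010

3 error(s) at position(s): 2, 4, 10


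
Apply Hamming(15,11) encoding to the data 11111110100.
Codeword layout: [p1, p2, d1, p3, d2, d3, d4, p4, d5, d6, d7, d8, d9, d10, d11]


Parity bits: p1=0, p2=1, p3=0, p4=0

011011101110100


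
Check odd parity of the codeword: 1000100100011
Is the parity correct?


Number of 1s: 5

Yes, parity is correct (5 ones)


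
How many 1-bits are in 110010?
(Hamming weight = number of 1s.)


Counting 1s in 110010

3


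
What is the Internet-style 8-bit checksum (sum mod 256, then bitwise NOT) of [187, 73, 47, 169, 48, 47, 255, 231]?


Sum = 1057 mod 256 = 33
Complement = 222

222


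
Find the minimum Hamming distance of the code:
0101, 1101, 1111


Comparing all pairs, minimum distance: 1
Can detect 0 errors, correct 0 errors

1


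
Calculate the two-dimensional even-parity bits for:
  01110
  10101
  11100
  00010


Row parities: 1111
Column parities: 00101

Row P: 1111, Col P: 00101, Corner: 0


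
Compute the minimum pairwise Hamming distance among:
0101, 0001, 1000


Comparing all pairs, minimum distance: 1
Can detect 0 errors, correct 0 errors

1


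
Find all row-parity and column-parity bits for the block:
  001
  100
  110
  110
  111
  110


Row parities: 110010
Column parities: 100

Row P: 110010, Col P: 100, Corner: 1


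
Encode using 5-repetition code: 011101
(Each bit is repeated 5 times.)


Each bit -> 5 copies

000001111111111111110000011111


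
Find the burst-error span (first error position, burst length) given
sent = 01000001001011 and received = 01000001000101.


XOR: 00000000001110

Burst at position 10, length 3


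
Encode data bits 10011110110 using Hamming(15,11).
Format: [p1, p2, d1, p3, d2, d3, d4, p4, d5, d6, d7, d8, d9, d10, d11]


Parity bits: p1=1, p2=1, p3=1, p4=1

111100111110110


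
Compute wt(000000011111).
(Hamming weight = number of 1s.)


Counting 1s in 000000011111

5


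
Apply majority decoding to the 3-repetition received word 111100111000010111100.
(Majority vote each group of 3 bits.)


Groups: 111, 100, 111, 000, 010, 111, 100
Majority votes: 1010010

1010010


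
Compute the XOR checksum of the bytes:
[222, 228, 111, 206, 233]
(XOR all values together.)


XOR chain: 222 ^ 228 ^ 111 ^ 206 ^ 233 = 114

114


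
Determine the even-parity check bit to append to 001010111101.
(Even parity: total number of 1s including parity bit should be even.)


Number of 1s in data: 7
Parity bit: 1

1


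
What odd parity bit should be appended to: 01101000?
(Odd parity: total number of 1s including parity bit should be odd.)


Number of 1s in data: 3
Parity bit: 0

0


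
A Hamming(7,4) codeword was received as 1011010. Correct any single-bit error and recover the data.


Syndrome = 0: no error detected

Data: 1010 (no errors)


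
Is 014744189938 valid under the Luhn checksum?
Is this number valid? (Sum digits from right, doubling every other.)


Luhn sum = 70
70 mod 10 = 0

Valid (Luhn sum mod 10 = 0)


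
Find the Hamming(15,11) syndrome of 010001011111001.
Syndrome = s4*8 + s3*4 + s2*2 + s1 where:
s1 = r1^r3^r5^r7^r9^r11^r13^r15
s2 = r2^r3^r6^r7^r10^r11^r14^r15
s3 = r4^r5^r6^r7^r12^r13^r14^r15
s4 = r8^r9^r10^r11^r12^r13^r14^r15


s1=1, s2=1, s3=1, s4=0

Syndrome = 7 (error at position 7)


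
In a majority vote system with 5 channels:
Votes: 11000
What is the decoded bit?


Ones: 2 out of 5
Threshold: 3

0 (2/5 voted 1)


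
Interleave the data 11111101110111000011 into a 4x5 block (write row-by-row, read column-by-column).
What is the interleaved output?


Matrix:
  11111
  10111
  01110
  00011
Read columns: 11001010111011111101

11001010111011111101


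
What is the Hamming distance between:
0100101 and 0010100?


XOR: 0110001
Count of 1s: 3

3


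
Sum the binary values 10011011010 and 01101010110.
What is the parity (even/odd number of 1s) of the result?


10011011010 = 1242
01101010110 = 854
Sum = 2096 = 100000110000
1s count = 3

odd parity (3 ones in 100000110000)


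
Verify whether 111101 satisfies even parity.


Number of 1s: 5

No, parity error (5 ones)


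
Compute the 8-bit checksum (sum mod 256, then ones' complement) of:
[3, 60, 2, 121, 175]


Sum = 361 mod 256 = 105
Complement = 150

150


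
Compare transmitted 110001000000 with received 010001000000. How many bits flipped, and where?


XOR: 100000000000

1 error(s) at position(s): 0


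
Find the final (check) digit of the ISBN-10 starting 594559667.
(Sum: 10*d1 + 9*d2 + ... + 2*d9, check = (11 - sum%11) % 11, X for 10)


Weighted sum: 329
329 mod 11 = 10

Check digit: 1


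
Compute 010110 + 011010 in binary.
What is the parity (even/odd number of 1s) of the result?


010110 = 22
011010 = 26
Sum = 48 = 110000
1s count = 2

even parity (2 ones in 110000)


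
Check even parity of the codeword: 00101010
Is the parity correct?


Number of 1s: 3

No, parity error (3 ones)


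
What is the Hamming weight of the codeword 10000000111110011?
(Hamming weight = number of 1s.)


Counting 1s in 10000000111110011

8


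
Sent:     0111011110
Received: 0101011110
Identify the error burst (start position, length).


XOR: 0010000000

Burst at position 2, length 1


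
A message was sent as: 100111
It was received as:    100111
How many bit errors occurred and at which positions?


XOR: 000000

0 errors (received matches sent)


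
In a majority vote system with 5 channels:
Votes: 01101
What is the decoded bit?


Ones: 3 out of 5
Threshold: 3

1 (3/5 voted 1)


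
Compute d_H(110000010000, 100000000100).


XOR: 010000010100
Count of 1s: 3

3


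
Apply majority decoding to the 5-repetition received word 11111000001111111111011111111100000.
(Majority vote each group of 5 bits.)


Groups: 11111, 00000, 11111, 11111, 01111, 11111, 00000
Majority votes: 1011110

1011110


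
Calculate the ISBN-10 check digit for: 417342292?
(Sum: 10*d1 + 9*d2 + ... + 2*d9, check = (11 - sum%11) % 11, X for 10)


Weighted sum: 199
199 mod 11 = 1

Check digit: X


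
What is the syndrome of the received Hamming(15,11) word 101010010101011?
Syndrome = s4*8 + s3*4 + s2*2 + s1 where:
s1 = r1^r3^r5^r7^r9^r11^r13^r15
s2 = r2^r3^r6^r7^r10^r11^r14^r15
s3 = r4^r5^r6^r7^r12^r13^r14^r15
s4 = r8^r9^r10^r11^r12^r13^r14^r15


s1=0, s2=0, s3=0, s4=1

Syndrome = 8 (error at position 8)


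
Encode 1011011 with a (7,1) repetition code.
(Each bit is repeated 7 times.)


Each bit -> 7 copies

1111111000000011111111111111000000011111111111111


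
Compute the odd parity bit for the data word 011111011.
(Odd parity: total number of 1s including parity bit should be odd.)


Number of 1s in data: 7
Parity bit: 0

0


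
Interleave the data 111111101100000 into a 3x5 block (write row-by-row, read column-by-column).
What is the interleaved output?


Matrix:
  11111
  11011
  00000
Read columns: 110110100110110

110110100110110


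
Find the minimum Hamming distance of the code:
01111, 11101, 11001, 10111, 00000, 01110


Comparing all pairs, minimum distance: 1
Can detect 0 errors, correct 0 errors

1


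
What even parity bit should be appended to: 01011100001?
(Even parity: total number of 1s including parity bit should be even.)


Number of 1s in data: 5
Parity bit: 1

1


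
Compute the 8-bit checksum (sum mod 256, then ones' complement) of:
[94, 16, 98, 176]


Sum = 384 mod 256 = 128
Complement = 127

127


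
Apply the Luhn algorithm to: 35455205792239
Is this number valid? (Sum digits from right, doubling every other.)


Luhn sum = 67
67 mod 10 = 7

Invalid (Luhn sum mod 10 = 7)


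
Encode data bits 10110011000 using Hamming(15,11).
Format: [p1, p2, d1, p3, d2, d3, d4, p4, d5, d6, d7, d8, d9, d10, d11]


Parity bits: p1=1, p2=0, p3=1, p4=0

101101100011000


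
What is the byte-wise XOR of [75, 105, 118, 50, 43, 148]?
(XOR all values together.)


XOR chain: 75 ^ 105 ^ 118 ^ 50 ^ 43 ^ 148 = 217

217


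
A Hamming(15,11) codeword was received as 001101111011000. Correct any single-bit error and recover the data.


Syndrome = 0: no error detected

Data: 10111011000 (no errors)


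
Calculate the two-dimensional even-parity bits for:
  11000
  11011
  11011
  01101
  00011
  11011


Row parities: 000100
Column parities: 01101

Row P: 000100, Col P: 01101, Corner: 1


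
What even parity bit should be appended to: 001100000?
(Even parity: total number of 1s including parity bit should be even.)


Number of 1s in data: 2
Parity bit: 0

0


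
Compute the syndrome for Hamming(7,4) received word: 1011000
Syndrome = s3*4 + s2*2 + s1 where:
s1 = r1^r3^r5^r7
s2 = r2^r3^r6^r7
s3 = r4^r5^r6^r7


s1=0, s2=1, s3=1

Syndrome = 6 (error at position 6)


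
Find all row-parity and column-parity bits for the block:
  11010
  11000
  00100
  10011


Row parities: 1011
Column parities: 10101

Row P: 1011, Col P: 10101, Corner: 1


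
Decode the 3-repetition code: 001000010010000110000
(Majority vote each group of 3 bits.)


Groups: 001, 000, 010, 010, 000, 110, 000
Majority votes: 0000010

0000010


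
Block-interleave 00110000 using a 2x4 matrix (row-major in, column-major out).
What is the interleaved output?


Matrix:
  0011
  0000
Read columns: 00001010

00001010


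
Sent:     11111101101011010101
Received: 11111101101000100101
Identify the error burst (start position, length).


XOR: 00000000000011110000

Burst at position 12, length 4


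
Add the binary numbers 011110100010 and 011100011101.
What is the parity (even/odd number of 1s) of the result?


011110100010 = 1954
011100011101 = 1821
Sum = 3775 = 111010111111
1s count = 10

even parity (10 ones in 111010111111)


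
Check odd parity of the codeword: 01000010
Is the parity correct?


Number of 1s: 2

No, parity error (2 ones)


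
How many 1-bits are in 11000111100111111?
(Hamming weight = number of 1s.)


Counting 1s in 11000111100111111

12


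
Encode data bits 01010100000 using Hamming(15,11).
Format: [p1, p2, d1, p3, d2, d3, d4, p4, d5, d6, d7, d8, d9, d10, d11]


Parity bits: p1=0, p2=0, p3=0, p4=1

000010110100000


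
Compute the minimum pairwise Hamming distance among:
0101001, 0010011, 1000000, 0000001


Comparing all pairs, minimum distance: 2
Can detect 1 errors, correct 0 errors

2


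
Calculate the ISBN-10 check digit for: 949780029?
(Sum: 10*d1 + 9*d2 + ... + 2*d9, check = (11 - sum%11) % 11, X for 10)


Weighted sum: 319
319 mod 11 = 0

Check digit: 0


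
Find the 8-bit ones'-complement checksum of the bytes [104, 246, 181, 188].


Sum = 719 mod 256 = 207
Complement = 48

48


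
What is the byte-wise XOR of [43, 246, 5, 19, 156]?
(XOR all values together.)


XOR chain: 43 ^ 246 ^ 5 ^ 19 ^ 156 = 87

87


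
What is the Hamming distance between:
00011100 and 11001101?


XOR: 11010001
Count of 1s: 4

4


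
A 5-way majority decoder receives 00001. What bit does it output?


Ones: 1 out of 5
Threshold: 3

0 (1/5 voted 1)


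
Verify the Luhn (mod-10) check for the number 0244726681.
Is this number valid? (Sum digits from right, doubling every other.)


Luhn sum = 38
38 mod 10 = 8

Invalid (Luhn sum mod 10 = 8)


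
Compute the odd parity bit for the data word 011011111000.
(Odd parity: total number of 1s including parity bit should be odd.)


Number of 1s in data: 7
Parity bit: 0

0


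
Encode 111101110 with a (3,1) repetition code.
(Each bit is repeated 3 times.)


Each bit -> 3 copies

111111111111000111111111000


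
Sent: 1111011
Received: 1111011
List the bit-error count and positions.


XOR: 0000000

0 errors (received matches sent)


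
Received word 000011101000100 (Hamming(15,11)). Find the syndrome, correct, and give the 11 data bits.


Syndrome = 0: no error detected

Data: 01111000100 (no errors)


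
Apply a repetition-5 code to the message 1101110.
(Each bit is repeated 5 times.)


Each bit -> 5 copies

11111111110000011111111111111100000


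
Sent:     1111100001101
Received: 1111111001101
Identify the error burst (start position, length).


XOR: 0000011000000

Burst at position 5, length 2


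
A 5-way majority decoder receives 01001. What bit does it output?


Ones: 2 out of 5
Threshold: 3

0 (2/5 voted 1)


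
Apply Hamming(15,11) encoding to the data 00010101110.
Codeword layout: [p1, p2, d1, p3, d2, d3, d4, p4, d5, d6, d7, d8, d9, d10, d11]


Parity bits: p1=0, p2=1, p3=0, p4=0

010000100101110


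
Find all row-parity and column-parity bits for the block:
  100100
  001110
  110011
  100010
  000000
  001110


Row parities: 010001
Column parities: 110101

Row P: 010001, Col P: 110101, Corner: 0


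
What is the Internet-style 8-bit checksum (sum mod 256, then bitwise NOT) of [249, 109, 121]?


Sum = 479 mod 256 = 223
Complement = 32

32


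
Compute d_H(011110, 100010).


XOR: 111100
Count of 1s: 4

4


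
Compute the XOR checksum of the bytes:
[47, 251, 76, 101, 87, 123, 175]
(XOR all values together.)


XOR chain: 47 ^ 251 ^ 76 ^ 101 ^ 87 ^ 123 ^ 175 = 126

126


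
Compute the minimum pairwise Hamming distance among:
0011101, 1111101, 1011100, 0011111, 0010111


Comparing all pairs, minimum distance: 1
Can detect 0 errors, correct 0 errors

1


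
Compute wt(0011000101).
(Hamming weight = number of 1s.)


Counting 1s in 0011000101

4


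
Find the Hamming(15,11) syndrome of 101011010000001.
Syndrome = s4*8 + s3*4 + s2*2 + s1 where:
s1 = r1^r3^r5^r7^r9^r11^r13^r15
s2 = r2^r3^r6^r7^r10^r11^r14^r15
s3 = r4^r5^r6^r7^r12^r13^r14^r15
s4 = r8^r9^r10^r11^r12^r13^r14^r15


s1=0, s2=1, s3=1, s4=0

Syndrome = 6 (error at position 6)


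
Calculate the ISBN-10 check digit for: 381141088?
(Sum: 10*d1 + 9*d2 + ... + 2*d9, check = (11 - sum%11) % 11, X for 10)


Weighted sum: 186
186 mod 11 = 10

Check digit: 1


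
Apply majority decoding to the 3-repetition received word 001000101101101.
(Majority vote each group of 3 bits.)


Groups: 001, 000, 101, 101, 101
Majority votes: 00111

00111


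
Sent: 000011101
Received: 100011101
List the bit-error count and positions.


XOR: 100000000

1 error(s) at position(s): 0


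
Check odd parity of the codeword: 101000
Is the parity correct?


Number of 1s: 2

No, parity error (2 ones)


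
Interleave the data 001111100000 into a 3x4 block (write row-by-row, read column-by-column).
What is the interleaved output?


Matrix:
  0011
  1110
  0000
Read columns: 010010110100

010010110100


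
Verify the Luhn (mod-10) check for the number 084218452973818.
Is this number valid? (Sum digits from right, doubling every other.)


Luhn sum = 70
70 mod 10 = 0

Valid (Luhn sum mod 10 = 0)


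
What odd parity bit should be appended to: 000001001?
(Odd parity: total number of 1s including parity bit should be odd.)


Number of 1s in data: 2
Parity bit: 1

1


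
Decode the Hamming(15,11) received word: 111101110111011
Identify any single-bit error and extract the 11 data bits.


Syndrome = 1: error at position 1

Data: 10110111011 (corrected bit 1)


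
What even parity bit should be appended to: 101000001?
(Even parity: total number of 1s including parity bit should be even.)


Number of 1s in data: 3
Parity bit: 1

1


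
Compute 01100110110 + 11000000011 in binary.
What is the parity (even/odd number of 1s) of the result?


01100110110 = 822
11000000011 = 1539
Sum = 2361 = 100100111001
1s count = 6

even parity (6 ones in 100100111001)


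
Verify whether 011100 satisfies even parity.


Number of 1s: 3

No, parity error (3 ones)


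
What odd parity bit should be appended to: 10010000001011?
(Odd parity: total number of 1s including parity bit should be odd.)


Number of 1s in data: 5
Parity bit: 0

0


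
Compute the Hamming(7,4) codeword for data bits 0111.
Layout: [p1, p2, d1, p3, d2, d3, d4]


Parity bits: p1=0, p2=0, p3=1

0001111


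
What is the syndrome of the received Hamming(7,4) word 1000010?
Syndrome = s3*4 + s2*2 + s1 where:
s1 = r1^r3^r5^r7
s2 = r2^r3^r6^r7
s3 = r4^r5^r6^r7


s1=1, s2=1, s3=1

Syndrome = 7 (error at position 7)


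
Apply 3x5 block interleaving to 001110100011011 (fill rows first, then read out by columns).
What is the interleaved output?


Matrix:
  00111
  01000
  11011
Read columns: 001011100101101

001011100101101


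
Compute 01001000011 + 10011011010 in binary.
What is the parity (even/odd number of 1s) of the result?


01001000011 = 579
10011011010 = 1242
Sum = 1821 = 11100011101
1s count = 7

odd parity (7 ones in 11100011101)


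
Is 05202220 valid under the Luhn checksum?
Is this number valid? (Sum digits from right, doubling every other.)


Luhn sum = 19
19 mod 10 = 9

Invalid (Luhn sum mod 10 = 9)


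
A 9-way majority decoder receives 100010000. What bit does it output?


Ones: 2 out of 9
Threshold: 5

0 (2/9 voted 1)


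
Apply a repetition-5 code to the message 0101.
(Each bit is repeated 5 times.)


Each bit -> 5 copies

00000111110000011111


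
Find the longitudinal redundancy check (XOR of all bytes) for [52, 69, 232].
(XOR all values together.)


XOR chain: 52 ^ 69 ^ 232 = 153

153


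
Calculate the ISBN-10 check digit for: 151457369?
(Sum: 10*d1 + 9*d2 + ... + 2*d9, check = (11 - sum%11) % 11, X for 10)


Weighted sum: 204
204 mod 11 = 6

Check digit: 5


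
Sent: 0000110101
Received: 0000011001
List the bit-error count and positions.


XOR: 0000101100

3 error(s) at position(s): 4, 6, 7


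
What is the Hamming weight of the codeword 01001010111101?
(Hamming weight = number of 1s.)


Counting 1s in 01001010111101

8


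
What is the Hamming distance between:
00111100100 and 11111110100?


XOR: 11000010000
Count of 1s: 3

3


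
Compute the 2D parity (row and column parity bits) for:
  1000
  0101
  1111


Row parities: 100
Column parities: 0010

Row P: 100, Col P: 0010, Corner: 1


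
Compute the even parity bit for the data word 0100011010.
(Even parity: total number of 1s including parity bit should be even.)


Number of 1s in data: 4
Parity bit: 0

0


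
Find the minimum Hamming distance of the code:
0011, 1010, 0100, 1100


Comparing all pairs, minimum distance: 1
Can detect 0 errors, correct 0 errors

1


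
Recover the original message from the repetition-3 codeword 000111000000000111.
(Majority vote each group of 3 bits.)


Groups: 000, 111, 000, 000, 000, 111
Majority votes: 010001

010001


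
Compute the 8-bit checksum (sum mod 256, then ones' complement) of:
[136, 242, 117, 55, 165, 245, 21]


Sum = 981 mod 256 = 213
Complement = 42

42


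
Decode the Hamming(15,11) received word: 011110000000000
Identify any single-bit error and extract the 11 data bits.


Syndrome = 0: no error detected

Data: 11000000000 (no errors)


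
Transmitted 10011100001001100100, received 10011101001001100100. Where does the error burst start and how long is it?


XOR: 00000001000000000000

Burst at position 7, length 1


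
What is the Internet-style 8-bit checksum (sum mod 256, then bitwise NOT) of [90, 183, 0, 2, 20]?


Sum = 295 mod 256 = 39
Complement = 216

216


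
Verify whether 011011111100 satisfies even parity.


Number of 1s: 8

Yes, parity is correct (8 ones)


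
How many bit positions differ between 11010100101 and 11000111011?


XOR: 00010011110
Count of 1s: 5

5


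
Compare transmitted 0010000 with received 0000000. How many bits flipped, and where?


XOR: 0010000

1 error(s) at position(s): 2


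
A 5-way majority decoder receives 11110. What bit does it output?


Ones: 4 out of 5
Threshold: 3

1 (4/5 voted 1)


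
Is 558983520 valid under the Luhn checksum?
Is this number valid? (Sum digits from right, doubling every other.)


Luhn sum = 46
46 mod 10 = 6

Invalid (Luhn sum mod 10 = 6)


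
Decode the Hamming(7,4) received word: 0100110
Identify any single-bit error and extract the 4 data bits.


Syndrome = 1: error at position 1

Data: 0110 (corrected bit 1)


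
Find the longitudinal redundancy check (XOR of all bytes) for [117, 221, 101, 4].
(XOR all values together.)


XOR chain: 117 ^ 221 ^ 101 ^ 4 = 201

201


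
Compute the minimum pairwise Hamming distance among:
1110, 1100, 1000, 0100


Comparing all pairs, minimum distance: 1
Can detect 0 errors, correct 0 errors

1


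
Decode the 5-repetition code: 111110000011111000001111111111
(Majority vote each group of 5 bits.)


Groups: 11111, 00000, 11111, 00000, 11111, 11111
Majority votes: 101011

101011


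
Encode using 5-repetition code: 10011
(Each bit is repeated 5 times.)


Each bit -> 5 copies

1111100000000001111111111


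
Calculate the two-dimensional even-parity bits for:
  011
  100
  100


Row parities: 011
Column parities: 011

Row P: 011, Col P: 011, Corner: 0


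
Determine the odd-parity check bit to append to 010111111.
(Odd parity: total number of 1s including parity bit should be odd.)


Number of 1s in data: 7
Parity bit: 0

0


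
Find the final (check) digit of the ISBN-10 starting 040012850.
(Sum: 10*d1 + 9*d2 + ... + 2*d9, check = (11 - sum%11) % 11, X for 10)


Weighted sum: 99
99 mod 11 = 0

Check digit: 0


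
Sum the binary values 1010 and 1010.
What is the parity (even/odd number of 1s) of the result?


1010 = 10
1010 = 10
Sum = 20 = 10100
1s count = 2

even parity (2 ones in 10100)


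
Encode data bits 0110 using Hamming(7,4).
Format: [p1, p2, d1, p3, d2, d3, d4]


Parity bits: p1=1, p2=1, p3=0

1100110


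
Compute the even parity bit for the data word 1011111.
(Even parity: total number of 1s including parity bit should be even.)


Number of 1s in data: 6
Parity bit: 0

0


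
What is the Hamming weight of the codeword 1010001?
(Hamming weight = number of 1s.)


Counting 1s in 1010001

3


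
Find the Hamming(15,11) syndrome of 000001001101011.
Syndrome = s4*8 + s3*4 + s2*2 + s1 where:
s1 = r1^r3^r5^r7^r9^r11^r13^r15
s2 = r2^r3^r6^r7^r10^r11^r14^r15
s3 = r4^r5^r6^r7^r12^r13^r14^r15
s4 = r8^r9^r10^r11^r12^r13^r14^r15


s1=0, s2=0, s3=0, s4=1

Syndrome = 8 (error at position 8)


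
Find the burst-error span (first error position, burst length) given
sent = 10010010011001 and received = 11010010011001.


XOR: 01000000000000

Burst at position 1, length 1


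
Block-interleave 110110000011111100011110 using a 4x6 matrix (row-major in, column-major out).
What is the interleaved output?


Matrix:
  110110
  000011
  111100
  011110
Read columns: 101010110011101111010100

101010110011101111010100


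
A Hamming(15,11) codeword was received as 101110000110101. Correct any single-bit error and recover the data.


Syndrome = 0: no error detected

Data: 11000110101 (no errors)


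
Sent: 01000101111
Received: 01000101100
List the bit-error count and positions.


XOR: 00000000011

2 error(s) at position(s): 9, 10


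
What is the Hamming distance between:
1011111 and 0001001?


XOR: 1010110
Count of 1s: 4

4


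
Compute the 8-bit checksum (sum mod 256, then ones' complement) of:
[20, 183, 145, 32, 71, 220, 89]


Sum = 760 mod 256 = 248
Complement = 7

7


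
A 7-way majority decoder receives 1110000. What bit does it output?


Ones: 3 out of 7
Threshold: 4

0 (3/7 voted 1)


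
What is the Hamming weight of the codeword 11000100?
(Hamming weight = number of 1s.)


Counting 1s in 11000100

3


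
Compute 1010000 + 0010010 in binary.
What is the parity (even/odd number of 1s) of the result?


1010000 = 80
0010010 = 18
Sum = 98 = 1100010
1s count = 3

odd parity (3 ones in 1100010)


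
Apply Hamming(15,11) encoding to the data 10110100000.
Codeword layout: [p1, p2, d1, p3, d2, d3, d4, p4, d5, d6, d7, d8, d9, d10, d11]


Parity bits: p1=0, p2=0, p3=0, p4=1

001001110100000


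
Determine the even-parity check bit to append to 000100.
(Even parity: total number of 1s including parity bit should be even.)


Number of 1s in data: 1
Parity bit: 1

1


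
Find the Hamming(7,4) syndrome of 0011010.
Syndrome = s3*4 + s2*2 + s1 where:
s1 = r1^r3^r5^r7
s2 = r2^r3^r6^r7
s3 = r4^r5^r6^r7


s1=1, s2=0, s3=0

Syndrome = 1 (error at position 1)


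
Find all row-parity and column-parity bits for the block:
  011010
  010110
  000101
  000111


Row parities: 1101
Column parities: 001110

Row P: 1101, Col P: 001110, Corner: 1


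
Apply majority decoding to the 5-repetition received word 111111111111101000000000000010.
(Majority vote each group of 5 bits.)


Groups: 11111, 11111, 11101, 00000, 00000, 00010
Majority votes: 111000

111000


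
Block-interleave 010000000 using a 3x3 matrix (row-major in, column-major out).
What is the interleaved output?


Matrix:
  010
  000
  000
Read columns: 000100000

000100000


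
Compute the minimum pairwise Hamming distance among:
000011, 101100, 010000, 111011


Comparing all pairs, minimum distance: 3
Can detect 2 errors, correct 1 errors

3


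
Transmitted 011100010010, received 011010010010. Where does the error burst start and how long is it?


XOR: 000110000000

Burst at position 3, length 2


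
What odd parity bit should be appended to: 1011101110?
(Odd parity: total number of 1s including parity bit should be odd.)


Number of 1s in data: 7
Parity bit: 0

0


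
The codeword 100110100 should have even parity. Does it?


Number of 1s: 4

Yes, parity is correct (4 ones)


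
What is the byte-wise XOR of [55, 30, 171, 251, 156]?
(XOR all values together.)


XOR chain: 55 ^ 30 ^ 171 ^ 251 ^ 156 = 229

229


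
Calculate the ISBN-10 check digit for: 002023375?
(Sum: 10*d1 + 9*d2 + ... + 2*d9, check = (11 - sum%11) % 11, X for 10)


Weighted sum: 86
86 mod 11 = 9

Check digit: 2


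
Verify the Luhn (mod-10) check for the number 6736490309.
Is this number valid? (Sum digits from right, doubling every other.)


Luhn sum = 51
51 mod 10 = 1

Invalid (Luhn sum mod 10 = 1)


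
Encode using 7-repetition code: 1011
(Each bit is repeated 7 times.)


Each bit -> 7 copies

1111111000000011111111111111


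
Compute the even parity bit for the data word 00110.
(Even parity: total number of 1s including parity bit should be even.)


Number of 1s in data: 2
Parity bit: 0

0


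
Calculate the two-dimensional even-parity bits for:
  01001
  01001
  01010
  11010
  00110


Row parities: 00010
Column parities: 10110

Row P: 00010, Col P: 10110, Corner: 1


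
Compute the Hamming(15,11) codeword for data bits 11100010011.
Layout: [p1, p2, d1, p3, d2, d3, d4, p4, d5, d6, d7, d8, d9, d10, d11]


Parity bits: p1=0, p2=1, p3=0, p4=1

011011010010011


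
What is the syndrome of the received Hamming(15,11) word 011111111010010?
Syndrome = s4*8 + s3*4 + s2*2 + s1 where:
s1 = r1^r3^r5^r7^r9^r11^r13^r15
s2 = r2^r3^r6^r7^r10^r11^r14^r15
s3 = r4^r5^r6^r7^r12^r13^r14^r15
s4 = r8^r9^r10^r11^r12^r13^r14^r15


s1=1, s2=0, s3=1, s4=0

Syndrome = 5 (error at position 5)


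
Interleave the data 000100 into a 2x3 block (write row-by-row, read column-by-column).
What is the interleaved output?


Matrix:
  000
  100
Read columns: 010000

010000


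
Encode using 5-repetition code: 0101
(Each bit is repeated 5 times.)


Each bit -> 5 copies

00000111110000011111


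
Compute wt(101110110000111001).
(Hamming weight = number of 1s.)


Counting 1s in 101110110000111001

10


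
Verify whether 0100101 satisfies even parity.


Number of 1s: 3

No, parity error (3 ones)


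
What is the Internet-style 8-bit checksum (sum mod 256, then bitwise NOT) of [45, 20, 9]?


Sum = 74 mod 256 = 74
Complement = 181

181


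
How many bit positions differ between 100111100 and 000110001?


XOR: 100001101
Count of 1s: 4

4


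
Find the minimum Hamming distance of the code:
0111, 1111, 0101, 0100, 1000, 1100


Comparing all pairs, minimum distance: 1
Can detect 0 errors, correct 0 errors

1


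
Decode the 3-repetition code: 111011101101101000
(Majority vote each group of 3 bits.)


Groups: 111, 011, 101, 101, 101, 000
Majority votes: 111110

111110


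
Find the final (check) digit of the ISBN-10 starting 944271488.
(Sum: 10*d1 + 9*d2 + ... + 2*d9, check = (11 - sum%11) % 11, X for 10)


Weighted sum: 275
275 mod 11 = 0

Check digit: 0
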